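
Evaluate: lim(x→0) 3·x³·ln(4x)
This is a 0·∞ indeterminate form.

Rewrite 0·∞ as a quotient (0/0 or ∞/∞ form), then apply L'Hôpital's rule:
  lim(x→0) 3·x³·ln(4x) = 0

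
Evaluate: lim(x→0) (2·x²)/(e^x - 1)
This is a 0/0 indeterminate form.

Apply L'Hôpital's rule: differentiate numerator and denominator separately.
  f(x) = 2·x^2   ⇒   f'(x) = 4·x
  g(x) = e^(x) - 1   ⇒   g'(x) = e^(x)
  lim(x→0) f'(x)/g'(x) = lim(x→0) (4·x)/(e^(x))
  = 0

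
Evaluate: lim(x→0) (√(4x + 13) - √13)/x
This is a standard limit.

Factor or rationalize the expression:
  lim(x→0) (√(4x + 13) - √13)/x = 2·sqrt(13)/13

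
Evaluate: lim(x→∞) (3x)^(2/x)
This is an exponential indeterminate form.

For exponential indeterminate forms, take the natural log:
  Let L = lim(x→∞) (3x)^(2/x)
  Then ln(L) = lim(x→∞) [exponent × ln(base)]
  Evaluate using L'Hôpital or standard limits, then exponentiate.
  L = 1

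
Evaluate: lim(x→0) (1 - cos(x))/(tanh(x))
This is a 0/0 indeterminate form.

Apply L'Hôpital's rule: differentiate numerator and denominator separately.
  f(x) = 1 - cos(x)   ⇒   f'(x) = sin(x)
  g(x) = tanh(x)   ⇒   g'(x) = 1 - tanh(x)^2
  lim(x→0) f'(x)/g'(x) = lim(x→0) (sin(x))/(1 - tanh(x)^2)
  = 0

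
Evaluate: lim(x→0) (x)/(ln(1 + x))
This is a 0/0 indeterminate form.

Apply L'Hôpital's rule: differentiate numerator and denominator separately.
  f(x) = x   ⇒   f'(x) = 1
  g(x) = ln(x + 1)   ⇒   g'(x) = 1/(x + 1)
  lim(x→0) f'(x)/g'(x) = lim(x→0) (1)/(1/(x + 1))
  = 1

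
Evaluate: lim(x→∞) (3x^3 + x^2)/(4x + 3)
This is an ∞/∞ indeterminate form.

Apply L'Hôpital's rule: differentiate numerator and denominator separately.
  f(x) = 3·x^3 + x^2   ⇒   f'(x) = 9·x^2 + 2·x
  g(x) = 4·x + 3   ⇒   g'(x) = 4
  lim(x→∞) f'(x)/g'(x) = lim(x→∞) (9·x^2 + 2·x)/(4)
  = ∞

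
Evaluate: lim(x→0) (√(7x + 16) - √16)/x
This is a standard limit.

Factor or rationalize the expression:
  lim(x→0) (√(7x + 16) - √16)/x = 7/8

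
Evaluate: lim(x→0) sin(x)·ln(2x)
This is a 0·∞ indeterminate form.

Rewrite 0·∞ as a quotient (0/0 or ∞/∞ form), then apply L'Hôpital's rule:
  lim(x→0) sin(x)·ln(2x) = 0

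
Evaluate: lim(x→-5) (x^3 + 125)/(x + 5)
This is a standard limit.

Factor or rationalize the expression:
  lim(x→-5) (x^3 + 125)/(x + 5) = 75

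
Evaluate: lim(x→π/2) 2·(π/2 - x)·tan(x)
This is a 0·∞ indeterminate form.

Rewrite 0·∞ as a quotient (0/0 or ∞/∞ form), then apply L'Hôpital's rule:
  lim(x→π/2) 2·(π/2 - x)·tan(x) = 2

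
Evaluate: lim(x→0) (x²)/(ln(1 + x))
This is a 0/0 indeterminate form.

Apply L'Hôpital's rule: differentiate numerator and denominator separately.
  f(x) = x^2   ⇒   f'(x) = 2·x
  g(x) = ln(x + 1)   ⇒   g'(x) = 1/(x + 1)
  lim(x→0) f'(x)/g'(x) = lim(x→0) (2·x)/(1/(x + 1))
  = 0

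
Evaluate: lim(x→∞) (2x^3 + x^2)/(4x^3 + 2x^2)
This is an ∞/∞ indeterminate form.

Apply L'Hôpital's rule: differentiate numerator and denominator separately.
  f(x) = 2·x^3 + x^2   ⇒   f'(x) = 6·x^2 + 2·x
  g(x) = 4·x^3 + 2·x^2   ⇒   g'(x) = 12·x^2 + 4·x
  lim(x→∞) f'(x)/g'(x) = lim(x→∞) (6·x^2 + 2·x)/(12·x^2 + 4·x)
  = 1/2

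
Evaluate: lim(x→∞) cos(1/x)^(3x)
This is an exponential indeterminate form.

For exponential indeterminate forms, take the natural log:
  Let L = lim(x→∞) cos(1/x)^(3x)
  Then ln(L) = lim(x→∞) [exponent × ln(base)]
  Evaluate using L'Hôpital or standard limits, then exponentiate.
  L = 1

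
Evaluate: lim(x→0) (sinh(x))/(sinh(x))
This is a 0/0 indeterminate form.

Apply L'Hôpital's rule: differentiate numerator and denominator separately.
  f(x) = sinh(x)   ⇒   f'(x) = cosh(x)
  g(x) = sinh(x)   ⇒   g'(x) = cosh(x)
  lim(x→0) f'(x)/g'(x) = lim(x→0) (cosh(x))/(cosh(x))
  = 1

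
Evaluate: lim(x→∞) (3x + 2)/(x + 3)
This is an ∞/∞ indeterminate form.

Apply L'Hôpital's rule: differentiate numerator and denominator separately.
  f(x) = 3·x + 2   ⇒   f'(x) = 3
  g(x) = x + 3   ⇒   g'(x) = 1
  lim(x→∞) f'(x)/g'(x) = lim(x→∞) (3)/(1)
  = 3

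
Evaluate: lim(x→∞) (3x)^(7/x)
This is an exponential indeterminate form.

For exponential indeterminate forms, take the natural log:
  Let L = lim(x→∞) (3x)^(7/x)
  Then ln(L) = lim(x→∞) [exponent × ln(base)]
  Evaluate using L'Hôpital or standard limits, then exponentiate.
  L = 1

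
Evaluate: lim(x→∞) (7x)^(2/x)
This is an exponential indeterminate form.

For exponential indeterminate forms, take the natural log:
  Let L = lim(x→∞) (7x)^(2/x)
  Then ln(L) = lim(x→∞) [exponent × ln(base)]
  Evaluate using L'Hôpital or standard limits, then exponentiate.
  L = 1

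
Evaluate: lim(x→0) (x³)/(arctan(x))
This is a 0/0 indeterminate form.

Apply L'Hôpital's rule: differentiate numerator and denominator separately.
  f(x) = x^3   ⇒   f'(x) = 3·x^2
  g(x) = atan(x)   ⇒   g'(x) = 1/(x^2 + 1)
  lim(x→0) f'(x)/g'(x) = lim(x→0) (3·x^2)/(1/(x^2 + 1))
  = 0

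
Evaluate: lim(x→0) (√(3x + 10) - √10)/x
This is a standard limit.

Factor or rationalize the expression:
  lim(x→0) (√(3x + 10) - √10)/x = 3·sqrt(10)/20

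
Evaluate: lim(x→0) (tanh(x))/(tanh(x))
This is a 0/0 indeterminate form.

Apply L'Hôpital's rule: differentiate numerator and denominator separately.
  f(x) = tanh(x)   ⇒   f'(x) = 1 - tanh(x)^2
  g(x) = tanh(x)   ⇒   g'(x) = 1 - tanh(x)^2
  lim(x→0) f'(x)/g'(x) = lim(x→0) (1 - tanh(x)^2)/(1 - tanh(x)^2)
  = 1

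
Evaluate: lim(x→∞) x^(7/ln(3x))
This is an exponential indeterminate form.

For exponential indeterminate forms, take the natural log:
  Let L = lim(x→∞) x^(7/ln(3x))
  Then ln(L) = lim(x→∞) [exponent × ln(base)]
  Evaluate using L'Hôpital or standard limits, then exponentiate.
  L = e^(7)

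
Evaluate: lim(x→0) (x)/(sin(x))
This is a 0/0 indeterminate form.

Apply L'Hôpital's rule: differentiate numerator and denominator separately.
  f(x) = x   ⇒   f'(x) = 1
  g(x) = sin(x)   ⇒   g'(x) = cos(x)
  lim(x→0) f'(x)/g'(x) = lim(x→0) (1)/(cos(x))
  = 1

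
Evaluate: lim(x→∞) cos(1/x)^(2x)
This is an exponential indeterminate form.

For exponential indeterminate forms, take the natural log:
  Let L = lim(x→∞) cos(1/x)^(2x)
  Then ln(L) = lim(x→∞) [exponent × ln(base)]
  Evaluate using L'Hôpital or standard limits, then exponentiate.
  L = 1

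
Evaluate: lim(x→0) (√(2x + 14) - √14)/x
This is a standard limit.

Factor or rationalize the expression:
  lim(x→0) (√(2x + 14) - √14)/x = sqrt(14)/14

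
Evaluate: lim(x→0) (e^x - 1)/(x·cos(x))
This is a 0/0 indeterminate form.

Apply L'Hôpital's rule: differentiate numerator and denominator separately.
  f(x) = e^(x) - 1   ⇒   f'(x) = e^(x)
  g(x) = x·cos(x)   ⇒   g'(x) = -x·sin(x) + cos(x)
  lim(x→0) f'(x)/g'(x) = lim(x→0) (e^(x))/(-x·sin(x) + cos(x))
  = 1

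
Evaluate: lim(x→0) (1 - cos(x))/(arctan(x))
This is a 0/0 indeterminate form.

Apply L'Hôpital's rule: differentiate numerator and denominator separately.
  f(x) = 1 - cos(x)   ⇒   f'(x) = sin(x)
  g(x) = atan(x)   ⇒   g'(x) = 1/(x^2 + 1)
  lim(x→0) f'(x)/g'(x) = lim(x→0) (sin(x))/(1/(x^2 + 1))
  = 0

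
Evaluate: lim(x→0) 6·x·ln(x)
This is a 0·∞ indeterminate form.

Rewrite 0·∞ as a quotient (0/0 or ∞/∞ form), then apply L'Hôpital's rule:
  lim(x→0) 6·x·ln(x) = 0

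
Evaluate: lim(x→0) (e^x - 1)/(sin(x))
This is a 0/0 indeterminate form.

Apply L'Hôpital's rule: differentiate numerator and denominator separately.
  f(x) = e^(x) - 1   ⇒   f'(x) = e^(x)
  g(x) = sin(x)   ⇒   g'(x) = cos(x)
  lim(x→0) f'(x)/g'(x) = lim(x→0) (e^(x))/(cos(x))
  = 1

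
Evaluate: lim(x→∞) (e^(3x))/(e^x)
This is an ∞/∞ indeterminate form.

Apply L'Hôpital's rule: differentiate numerator and denominator separately.
  f(x) = e^(3·x)   ⇒   f'(x) = 3·e^(3·x)
  g(x) = e^(x)   ⇒   g'(x) = e^(x)
  lim(x→∞) f'(x)/g'(x) = lim(x→∞) (3·e^(3·x))/(e^(x))
  = ∞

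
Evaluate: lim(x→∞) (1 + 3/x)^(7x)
This is an exponential indeterminate form.

For exponential indeterminate forms, take the natural log:
  Let L = lim(x→∞) (1 + 3/x)^(7x)
  Then ln(L) = lim(x→∞) [exponent × ln(base)]
  Evaluate using L'Hôpital or standard limits, then exponentiate.
  L = e^(21)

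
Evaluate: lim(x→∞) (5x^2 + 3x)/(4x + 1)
This is an ∞/∞ indeterminate form.

Apply L'Hôpital's rule: differentiate numerator and denominator separately.
  f(x) = 5·x^2 + 3·x   ⇒   f'(x) = 10·x + 3
  g(x) = 4·x + 1   ⇒   g'(x) = 4
  lim(x→∞) f'(x)/g'(x) = lim(x→∞) (10·x + 3)/(4)
  = ∞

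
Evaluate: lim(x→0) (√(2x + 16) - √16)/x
This is a standard limit.

Factor or rationalize the expression:
  lim(x→0) (√(2x + 16) - √16)/x = 1/4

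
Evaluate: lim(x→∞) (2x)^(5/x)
This is an exponential indeterminate form.

For exponential indeterminate forms, take the natural log:
  Let L = lim(x→∞) (2x)^(5/x)
  Then ln(L) = lim(x→∞) [exponent × ln(base)]
  Evaluate using L'Hôpital or standard limits, then exponentiate.
  L = 1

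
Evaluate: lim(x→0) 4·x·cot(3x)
This is a 0·∞ indeterminate form.

Rewrite 0·∞ as a quotient (0/0 or ∞/∞ form), then apply L'Hôpital's rule:
  lim(x→0) 4·x·cot(3x) = 4/3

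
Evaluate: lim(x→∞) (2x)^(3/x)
This is an exponential indeterminate form.

For exponential indeterminate forms, take the natural log:
  Let L = lim(x→∞) (2x)^(3/x)
  Then ln(L) = lim(x→∞) [exponent × ln(base)]
  Evaluate using L'Hôpital or standard limits, then exponentiate.
  L = 1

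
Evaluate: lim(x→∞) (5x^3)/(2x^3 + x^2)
This is an ∞/∞ indeterminate form.

Apply L'Hôpital's rule: differentiate numerator and denominator separately.
  f(x) = 5·x^3   ⇒   f'(x) = 15·x^2
  g(x) = 2·x^3 + x^2   ⇒   g'(x) = 6·x^2 + 2·x
  lim(x→∞) f'(x)/g'(x) = lim(x→∞) (15·x^2)/(6·x^2 + 2·x)
  = 5/2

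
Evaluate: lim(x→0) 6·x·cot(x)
This is a 0·∞ indeterminate form.

Rewrite 0·∞ as a quotient (0/0 or ∞/∞ form), then apply L'Hôpital's rule:
  lim(x→0) 6·x·cot(x) = 6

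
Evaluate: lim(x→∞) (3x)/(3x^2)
This is an ∞/∞ indeterminate form.

Apply L'Hôpital's rule: differentiate numerator and denominator separately.
  f(x) = 3·x   ⇒   f'(x) = 3
  g(x) = 3·x^2   ⇒   g'(x) = 6·x
  lim(x→∞) f'(x)/g'(x) = lim(x→∞) (3)/(6·x)
  = 0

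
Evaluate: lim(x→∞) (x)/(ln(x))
This is an ∞/∞ indeterminate form.

Apply L'Hôpital's rule: differentiate numerator and denominator separately.
  f(x) = x   ⇒   f'(x) = 1
  g(x) = ln(x)   ⇒   g'(x) = 1/x
  lim(x→∞) f'(x)/g'(x) = lim(x→∞) (1)/(1/x)
  = ∞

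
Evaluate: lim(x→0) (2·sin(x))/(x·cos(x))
This is a 0/0 indeterminate form.

Apply L'Hôpital's rule: differentiate numerator and denominator separately.
  f(x) = 2·sin(x)   ⇒   f'(x) = 2·cos(x)
  g(x) = x·cos(x)   ⇒   g'(x) = -x·sin(x) + cos(x)
  lim(x→0) f'(x)/g'(x) = lim(x→0) (2·cos(x))/(-x·sin(x) + cos(x))
  = 2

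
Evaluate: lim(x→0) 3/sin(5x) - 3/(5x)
This is an ∞-∞ indeterminate form.

Combine fractions or rationalize to convert ∞-∞ to 0/0 form:
  lim(x→0) 3/sin(5x) - 3/(5x) = 0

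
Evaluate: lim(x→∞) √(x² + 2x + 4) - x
This is an ∞-∞ indeterminate form.

Combine fractions or rationalize to convert ∞-∞ to 0/0 form:
  lim(x→∞) √(x² + 2x + 4) - x = 1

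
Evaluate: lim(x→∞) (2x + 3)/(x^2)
This is an ∞/∞ indeterminate form.

Apply L'Hôpital's rule: differentiate numerator and denominator separately.
  f(x) = 2·x + 3   ⇒   f'(x) = 2
  g(x) = x^2   ⇒   g'(x) = 2·x
  lim(x→∞) f'(x)/g'(x) = lim(x→∞) (2)/(2·x)
  = 0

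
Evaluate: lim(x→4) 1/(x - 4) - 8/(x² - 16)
This is an ∞-∞ indeterminate form.

Combine fractions or rationalize to convert ∞-∞ to 0/0 form:
  lim(x→4) 1/(x - 4) - 8/(x² - 16) = 1/8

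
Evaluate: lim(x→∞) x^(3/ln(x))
This is an exponential indeterminate form.

For exponential indeterminate forms, take the natural log:
  Let L = lim(x→∞) x^(3/ln(x))
  Then ln(L) = lim(x→∞) [exponent × ln(base)]
  Evaluate using L'Hôpital or standard limits, then exponentiate.
  L = e^(3)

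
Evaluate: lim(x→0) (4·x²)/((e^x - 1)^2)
This is a 0/0 indeterminate form.

Apply L'Hôpital's rule: differentiate numerator and denominator separately.
  f(x) = 4·x^2   ⇒   f'(x) = 8·x
  g(x) = (e^(x) - 1)^2   ⇒   g'(x) = 2·(e^(x) - 1)·e^(x)
  lim(x→0) f'(x)/g'(x) = lim(x→0) (8·x)/(2·(e^(x) - 1)·e^(x))
  = 4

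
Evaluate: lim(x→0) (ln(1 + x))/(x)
This is a 0/0 indeterminate form.

Apply L'Hôpital's rule: differentiate numerator and denominator separately.
  f(x) = ln(x + 1)   ⇒   f'(x) = 1/(x + 1)
  g(x) = x   ⇒   g'(x) = 1
  lim(x→0) f'(x)/g'(x) = lim(x→0) (1/(x + 1))/(1)
  = 1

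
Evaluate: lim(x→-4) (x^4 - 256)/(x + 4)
This is a standard limit.

Factor or rationalize the expression:
  lim(x→-4) (x^4 - 256)/(x + 4) = -256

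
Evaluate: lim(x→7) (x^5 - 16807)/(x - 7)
This is a standard limit.

Factor or rationalize the expression:
  lim(x→7) (x^5 - 16807)/(x - 7) = 12005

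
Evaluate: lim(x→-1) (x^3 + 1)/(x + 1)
This is a standard limit.

Factor or rationalize the expression:
  lim(x→-1) (x^3 + 1)/(x + 1) = 3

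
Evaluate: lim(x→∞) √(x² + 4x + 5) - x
This is an ∞-∞ indeterminate form.

Combine fractions or rationalize to convert ∞-∞ to 0/0 form:
  lim(x→∞) √(x² + 4x + 5) - x = 2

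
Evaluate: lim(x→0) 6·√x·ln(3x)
This is a 0·∞ indeterminate form.

Rewrite 0·∞ as a quotient (0/0 or ∞/∞ form), then apply L'Hôpital's rule:
  lim(x→0) 6·√x·ln(3x) = 0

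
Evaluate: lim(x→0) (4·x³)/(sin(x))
This is a 0/0 indeterminate form.

Apply L'Hôpital's rule: differentiate numerator and denominator separately.
  f(x) = 4·x^3   ⇒   f'(x) = 12·x^2
  g(x) = sin(x)   ⇒   g'(x) = cos(x)
  lim(x→0) f'(x)/g'(x) = lim(x→0) (12·x^2)/(cos(x))
  = 0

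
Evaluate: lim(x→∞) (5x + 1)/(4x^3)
This is an ∞/∞ indeterminate form.

Apply L'Hôpital's rule: differentiate numerator and denominator separately.
  f(x) = 5·x + 1   ⇒   f'(x) = 5
  g(x) = 4·x^3   ⇒   g'(x) = 12·x^2
  lim(x→∞) f'(x)/g'(x) = lim(x→∞) (5)/(12·x^2)
  = 0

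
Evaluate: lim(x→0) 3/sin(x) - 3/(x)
This is an ∞-∞ indeterminate form.

Combine fractions or rationalize to convert ∞-∞ to 0/0 form:
  lim(x→0) 3/sin(x) - 3/(x) = 0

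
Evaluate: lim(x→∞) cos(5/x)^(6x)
This is an exponential indeterminate form.

For exponential indeterminate forms, take the natural log:
  Let L = lim(x→∞) cos(5/x)^(6x)
  Then ln(L) = lim(x→∞) [exponent × ln(base)]
  Evaluate using L'Hôpital or standard limits, then exponentiate.
  L = 1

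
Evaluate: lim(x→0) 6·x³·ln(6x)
This is a 0·∞ indeterminate form.

Rewrite 0·∞ as a quotient (0/0 or ∞/∞ form), then apply L'Hôpital's rule:
  lim(x→0) 6·x³·ln(6x) = 0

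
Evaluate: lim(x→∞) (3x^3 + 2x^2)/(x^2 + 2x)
This is an ∞/∞ indeterminate form.

Apply L'Hôpital's rule: differentiate numerator and denominator separately.
  f(x) = 3·x^3 + 2·x^2   ⇒   f'(x) = 9·x^2 + 4·x
  g(x) = x^2 + 2·x   ⇒   g'(x) = 2·x + 2
  lim(x→∞) f'(x)/g'(x) = lim(x→∞) (9·x^2 + 4·x)/(2·x + 2)
  = ∞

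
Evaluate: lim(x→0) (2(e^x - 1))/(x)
This is a 0/0 indeterminate form.

Apply L'Hôpital's rule: differentiate numerator and denominator separately.
  f(x) = 2·e^(x) - 2   ⇒   f'(x) = 2·e^(x)
  g(x) = x   ⇒   g'(x) = 1
  lim(x→0) f'(x)/g'(x) = lim(x→0) (2·e^(x))/(1)
  = 2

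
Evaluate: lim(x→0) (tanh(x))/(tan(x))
This is a 0/0 indeterminate form.

Apply L'Hôpital's rule: differentiate numerator and denominator separately.
  f(x) = tanh(x)   ⇒   f'(x) = 1 - tanh(x)^2
  g(x) = tan(x)   ⇒   g'(x) = tan(x)^2 + 1
  lim(x→0) f'(x)/g'(x) = lim(x→0) (1 - tanh(x)^2)/(tan(x)^2 + 1)
  = 1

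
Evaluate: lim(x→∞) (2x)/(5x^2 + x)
This is an ∞/∞ indeterminate form.

Apply L'Hôpital's rule: differentiate numerator and denominator separately.
  f(x) = 2·x   ⇒   f'(x) = 2
  g(x) = 5·x^2 + x   ⇒   g'(x) = 10·x + 1
  lim(x→∞) f'(x)/g'(x) = lim(x→∞) (2)/(10·x + 1)
  = 0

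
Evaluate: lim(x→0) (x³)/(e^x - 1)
This is a 0/0 indeterminate form.

Apply L'Hôpital's rule: differentiate numerator and denominator separately.
  f(x) = x^3   ⇒   f'(x) = 3·x^2
  g(x) = e^(x) - 1   ⇒   g'(x) = e^(x)
  lim(x→0) f'(x)/g'(x) = lim(x→0) (3·x^2)/(e^(x))
  = 0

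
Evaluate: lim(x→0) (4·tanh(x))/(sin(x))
This is a 0/0 indeterminate form.

Apply L'Hôpital's rule: differentiate numerator and denominator separately.
  f(x) = 4·tanh(x)   ⇒   f'(x) = 4 - 4·tanh(x)^2
  g(x) = sin(x)   ⇒   g'(x) = cos(x)
  lim(x→0) f'(x)/g'(x) = lim(x→0) (4 - 4·tanh(x)^2)/(cos(x))
  = 4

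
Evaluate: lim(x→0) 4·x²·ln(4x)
This is a 0·∞ indeterminate form.

Rewrite 0·∞ as a quotient (0/0 or ∞/∞ form), then apply L'Hôpital's rule:
  lim(x→0) 4·x²·ln(4x) = 0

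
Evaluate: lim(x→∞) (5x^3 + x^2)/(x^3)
This is an ∞/∞ indeterminate form.

Apply L'Hôpital's rule: differentiate numerator and denominator separately.
  f(x) = 5·x^3 + x^2   ⇒   f'(x) = 15·x^2 + 2·x
  g(x) = x^3   ⇒   g'(x) = 3·x^2
  lim(x→∞) f'(x)/g'(x) = lim(x→∞) (15·x^2 + 2·x)/(3·x^2)
  = 5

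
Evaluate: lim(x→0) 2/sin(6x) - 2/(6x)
This is an ∞-∞ indeterminate form.

Combine fractions or rationalize to convert ∞-∞ to 0/0 form:
  lim(x→0) 2/sin(6x) - 2/(6x) = 0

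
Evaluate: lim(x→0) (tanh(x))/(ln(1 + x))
This is a 0/0 indeterminate form.

Apply L'Hôpital's rule: differentiate numerator and denominator separately.
  f(x) = tanh(x)   ⇒   f'(x) = 1 - tanh(x)^2
  g(x) = ln(x + 1)   ⇒   g'(x) = 1/(x + 1)
  lim(x→0) f'(x)/g'(x) = lim(x→0) (1 - tanh(x)^2)/(1/(x + 1))
  = 1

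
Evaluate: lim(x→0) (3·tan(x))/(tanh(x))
This is a 0/0 indeterminate form.

Apply L'Hôpital's rule: differentiate numerator and denominator separately.
  f(x) = 3·tan(x)   ⇒   f'(x) = 3·tan(x)^2 + 3
  g(x) = tanh(x)   ⇒   g'(x) = 1 - tanh(x)^2
  lim(x→0) f'(x)/g'(x) = lim(x→0) (3·tan(x)^2 + 3)/(1 - tanh(x)^2)
  = 3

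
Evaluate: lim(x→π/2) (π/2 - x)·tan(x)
This is a 0·∞ indeterminate form.

Rewrite 0·∞ as a quotient (0/0 or ∞/∞ form), then apply L'Hôpital's rule:
  lim(x→π/2) (π/2 - x)·tan(x) = 1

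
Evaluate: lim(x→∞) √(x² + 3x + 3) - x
This is an ∞-∞ indeterminate form.

Combine fractions or rationalize to convert ∞-∞ to 0/0 form:
  lim(x→∞) √(x² + 3x + 3) - x = 3/2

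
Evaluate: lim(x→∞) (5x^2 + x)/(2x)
This is an ∞/∞ indeterminate form.

Apply L'Hôpital's rule: differentiate numerator and denominator separately.
  f(x) = 5·x^2 + x   ⇒   f'(x) = 10·x + 1
  g(x) = 2·x   ⇒   g'(x) = 2
  lim(x→∞) f'(x)/g'(x) = lim(x→∞) (10·x + 1)/(2)
  = ∞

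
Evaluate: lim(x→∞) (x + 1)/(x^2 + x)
This is an ∞/∞ indeterminate form.

Apply L'Hôpital's rule: differentiate numerator and denominator separately.
  f(x) = x + 1   ⇒   f'(x) = 1
  g(x) = x^2 + x   ⇒   g'(x) = 2·x + 1
  lim(x→∞) f'(x)/g'(x) = lim(x→∞) (1)/(2·x + 1)
  = 0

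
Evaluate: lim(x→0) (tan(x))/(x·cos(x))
This is a 0/0 indeterminate form.

Apply L'Hôpital's rule: differentiate numerator and denominator separately.
  f(x) = tan(x)   ⇒   f'(x) = tan(x)^2 + 1
  g(x) = x·cos(x)   ⇒   g'(x) = -x·sin(x) + cos(x)
  lim(x→0) f'(x)/g'(x) = lim(x→0) (tan(x)^2 + 1)/(-x·sin(x) + cos(x))
  = 1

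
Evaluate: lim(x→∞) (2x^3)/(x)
This is an ∞/∞ indeterminate form.

Apply L'Hôpital's rule: differentiate numerator and denominator separately.
  f(x) = 2·x^3   ⇒   f'(x) = 6·x^2
  g(x) = x   ⇒   g'(x) = 1
  lim(x→∞) f'(x)/g'(x) = lim(x→∞) (6·x^2)/(1)
  = ∞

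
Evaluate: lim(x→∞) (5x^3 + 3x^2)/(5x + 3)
This is an ∞/∞ indeterminate form.

Apply L'Hôpital's rule: differentiate numerator and denominator separately.
  f(x) = 5·x^3 + 3·x^2   ⇒   f'(x) = 15·x^2 + 6·x
  g(x) = 5·x + 3   ⇒   g'(x) = 5
  lim(x→∞) f'(x)/g'(x) = lim(x→∞) (15·x^2 + 6·x)/(5)
  = ∞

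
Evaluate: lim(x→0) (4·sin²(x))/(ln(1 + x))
This is a 0/0 indeterminate form.

Apply L'Hôpital's rule: differentiate numerator and denominator separately.
  f(x) = 4·sin(x)^2   ⇒   f'(x) = 8·sin(x)·cos(x)
  g(x) = ln(x + 1)   ⇒   g'(x) = 1/(x + 1)
  lim(x→0) f'(x)/g'(x) = lim(x→0) (8·sin(x)·cos(x))/(1/(x + 1))
  = 0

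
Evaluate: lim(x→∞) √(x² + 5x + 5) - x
This is an ∞-∞ indeterminate form.

Combine fractions or rationalize to convert ∞-∞ to 0/0 form:
  lim(x→∞) √(x² + 5x + 5) - x = 5/2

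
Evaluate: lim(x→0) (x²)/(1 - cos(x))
This is a 0/0 indeterminate form.

Apply L'Hôpital's rule: differentiate numerator and denominator separately.
  f(x) = x^2   ⇒   f'(x) = 2·x
  g(x) = 1 - cos(x)   ⇒   g'(x) = sin(x)
  lim(x→0) f'(x)/g'(x) = lim(x→0) (2·x)/(sin(x))
  = 2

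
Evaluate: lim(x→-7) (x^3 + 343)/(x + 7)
This is a standard limit.

Factor or rationalize the expression:
  lim(x→-7) (x^3 + 343)/(x + 7) = 147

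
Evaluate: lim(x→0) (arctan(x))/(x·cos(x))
This is a 0/0 indeterminate form.

Apply L'Hôpital's rule: differentiate numerator and denominator separately.
  f(x) = atan(x)   ⇒   f'(x) = 1/(x^2 + 1)
  g(x) = x·cos(x)   ⇒   g'(x) = -x·sin(x) + cos(x)
  lim(x→0) f'(x)/g'(x) = lim(x→0) (1/(x^2 + 1))/(-x·sin(x) + cos(x))
  = 1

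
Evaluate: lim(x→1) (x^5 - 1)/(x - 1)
This is a standard limit.

Factor or rationalize the expression:
  lim(x→1) (x^5 - 1)/(x - 1) = 5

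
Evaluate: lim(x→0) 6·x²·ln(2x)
This is a 0·∞ indeterminate form.

Rewrite 0·∞ as a quotient (0/0 or ∞/∞ form), then apply L'Hôpital's rule:
  lim(x→0) 6·x²·ln(2x) = 0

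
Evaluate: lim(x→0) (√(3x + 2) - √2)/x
This is a standard limit.

Factor or rationalize the expression:
  lim(x→0) (√(3x + 2) - √2)/x = 3·sqrt(2)/4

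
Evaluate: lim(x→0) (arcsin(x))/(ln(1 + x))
This is a 0/0 indeterminate form.

Apply L'Hôpital's rule: differentiate numerator and denominator separately.
  f(x) = asin(x)   ⇒   f'(x) = 1/sqrt(1 - x^2)
  g(x) = ln(x + 1)   ⇒   g'(x) = 1/(x + 1)
  lim(x→0) f'(x)/g'(x) = lim(x→0) (1/sqrt(1 - x^2))/(1/(x + 1))
  = 1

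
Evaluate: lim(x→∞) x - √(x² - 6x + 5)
This is an ∞-∞ indeterminate form.

Combine fractions or rationalize to convert ∞-∞ to 0/0 form:
  lim(x→∞) x - √(x² - 6x + 5) = 3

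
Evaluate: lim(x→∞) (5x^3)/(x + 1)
This is an ∞/∞ indeterminate form.

Apply L'Hôpital's rule: differentiate numerator and denominator separately.
  f(x) = 5·x^3   ⇒   f'(x) = 15·x^2
  g(x) = x + 1   ⇒   g'(x) = 1
  lim(x→∞) f'(x)/g'(x) = lim(x→∞) (15·x^2)/(1)
  = ∞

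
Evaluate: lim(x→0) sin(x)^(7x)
This is an exponential indeterminate form.

For exponential indeterminate forms, take the natural log:
  Let L = lim(x→0) sin(x)^(7x)
  Then ln(L) = lim(x→0) [exponent × ln(base)]
  Evaluate using L'Hôpital or standard limits, then exponentiate.
  L = 1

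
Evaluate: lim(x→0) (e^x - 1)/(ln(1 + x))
This is a 0/0 indeterminate form.

Apply L'Hôpital's rule: differentiate numerator and denominator separately.
  f(x) = e^(x) - 1   ⇒   f'(x) = e^(x)
  g(x) = ln(x + 1)   ⇒   g'(x) = 1/(x + 1)
  lim(x→0) f'(x)/g'(x) = lim(x→0) (e^(x))/(1/(x + 1))
  = 1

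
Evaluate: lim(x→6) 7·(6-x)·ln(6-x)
This is a 0·∞ indeterminate form.

Rewrite 0·∞ as a quotient (0/0 or ∞/∞ form), then apply L'Hôpital's rule:
  lim(x→6) 7·(6-x)·ln(6-x) = 0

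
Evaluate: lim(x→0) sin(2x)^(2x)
This is an exponential indeterminate form.

For exponential indeterminate forms, take the natural log:
  Let L = lim(x→0) sin(2x)^(2x)
  Then ln(L) = lim(x→0) [exponent × ln(base)]
  Evaluate using L'Hôpital or standard limits, then exponentiate.
  L = 1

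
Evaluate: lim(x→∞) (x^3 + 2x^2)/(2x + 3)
This is an ∞/∞ indeterminate form.

Apply L'Hôpital's rule: differentiate numerator and denominator separately.
  f(x) = x^3 + 2·x^2   ⇒   f'(x) = 3·x^2 + 4·x
  g(x) = 2·x + 3   ⇒   g'(x) = 2
  lim(x→∞) f'(x)/g'(x) = lim(x→∞) (3·x^2 + 4·x)/(2)
  = ∞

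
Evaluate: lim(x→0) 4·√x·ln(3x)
This is a 0·∞ indeterminate form.

Rewrite 0·∞ as a quotient (0/0 or ∞/∞ form), then apply L'Hôpital's rule:
  lim(x→0) 4·√x·ln(3x) = 0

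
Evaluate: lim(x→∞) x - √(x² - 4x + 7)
This is an ∞-∞ indeterminate form.

Combine fractions or rationalize to convert ∞-∞ to 0/0 form:
  lim(x→∞) x - √(x² - 4x + 7) = 2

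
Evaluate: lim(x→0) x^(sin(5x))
This is an exponential indeterminate form.

For exponential indeterminate forms, take the natural log:
  Let L = lim(x→0) x^(sin(5x))
  Then ln(L) = lim(x→0) [exponent × ln(base)]
  Evaluate using L'Hôpital or standard limits, then exponentiate.
  L = 1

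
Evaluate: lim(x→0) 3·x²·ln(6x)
This is a 0·∞ indeterminate form.

Rewrite 0·∞ as a quotient (0/0 or ∞/∞ form), then apply L'Hôpital's rule:
  lim(x→0) 3·x²·ln(6x) = 0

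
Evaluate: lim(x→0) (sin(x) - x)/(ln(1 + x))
This is a 0/0 indeterminate form.

Apply L'Hôpital's rule: differentiate numerator and denominator separately.
  f(x) = -x + sin(x)   ⇒   f'(x) = cos(x) - 1
  g(x) = ln(x + 1)   ⇒   g'(x) = 1/(x + 1)
  lim(x→0) f'(x)/g'(x) = lim(x→0) (cos(x) - 1)/(1/(x + 1))
  = 0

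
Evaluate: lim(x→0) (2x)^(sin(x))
This is an exponential indeterminate form.

For exponential indeterminate forms, take the natural log:
  Let L = lim(x→0) (2x)^(sin(x))
  Then ln(L) = lim(x→0) [exponent × ln(base)]
  Evaluate using L'Hôpital or standard limits, then exponentiate.
  L = 1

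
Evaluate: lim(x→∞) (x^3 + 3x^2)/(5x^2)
This is an ∞/∞ indeterminate form.

Apply L'Hôpital's rule: differentiate numerator and denominator separately.
  f(x) = x^3 + 3·x^2   ⇒   f'(x) = 3·x^2 + 6·x
  g(x) = 5·x^2   ⇒   g'(x) = 10·x
  lim(x→∞) f'(x)/g'(x) = lim(x→∞) (3·x^2 + 6·x)/(10·x)
  = ∞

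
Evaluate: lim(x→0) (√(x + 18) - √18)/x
This is a standard limit.

Factor or rationalize the expression:
  lim(x→0) (√(x + 18) - √18)/x = sqrt(2)/12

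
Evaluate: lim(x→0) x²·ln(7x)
This is a 0·∞ indeterminate form.

Rewrite 0·∞ as a quotient (0/0 or ∞/∞ form), then apply L'Hôpital's rule:
  lim(x→0) x²·ln(7x) = 0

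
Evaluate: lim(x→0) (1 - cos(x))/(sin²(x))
This is a 0/0 indeterminate form.

Apply L'Hôpital's rule: differentiate numerator and denominator separately.
  f(x) = 1 - cos(x)   ⇒   f'(x) = sin(x)
  g(x) = sin(x)^2   ⇒   g'(x) = 2·sin(x)·cos(x)
  lim(x→0) f'(x)/g'(x) = lim(x→0) (sin(x))/(2·sin(x)·cos(x))
  = 1/2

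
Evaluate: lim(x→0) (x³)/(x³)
This is a 0/0 indeterminate form.

Apply L'Hôpital's rule: differentiate numerator and denominator separately.
  f(x) = x^3   ⇒   f'(x) = 3·x^2
  g(x) = x^3   ⇒   g'(x) = 3·x^2
  lim(x→0) f'(x)/g'(x) = lim(x→0) (3·x^2)/(3·x^2)
  = 1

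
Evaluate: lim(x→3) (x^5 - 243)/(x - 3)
This is a standard limit.

Factor or rationalize the expression:
  lim(x→3) (x^5 - 243)/(x - 3) = 405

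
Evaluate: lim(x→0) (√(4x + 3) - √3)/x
This is a standard limit.

Factor or rationalize the expression:
  lim(x→0) (√(4x + 3) - √3)/x = 2·sqrt(3)/3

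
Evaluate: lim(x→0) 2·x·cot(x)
This is a 0·∞ indeterminate form.

Rewrite 0·∞ as a quotient (0/0 or ∞/∞ form), then apply L'Hôpital's rule:
  lim(x→0) 2·x·cot(x) = 2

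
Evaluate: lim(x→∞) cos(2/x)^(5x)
This is an exponential indeterminate form.

For exponential indeterminate forms, take the natural log:
  Let L = lim(x→∞) cos(2/x)^(5x)
  Then ln(L) = lim(x→∞) [exponent × ln(base)]
  Evaluate using L'Hôpital or standard limits, then exponentiate.
  L = 1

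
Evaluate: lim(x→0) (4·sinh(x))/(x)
This is a 0/0 indeterminate form.

Apply L'Hôpital's rule: differentiate numerator and denominator separately.
  f(x) = 4·sinh(x)   ⇒   f'(x) = 4·cosh(x)
  g(x) = x   ⇒   g'(x) = 1
  lim(x→0) f'(x)/g'(x) = lim(x→0) (4·cosh(x))/(1)
  = 4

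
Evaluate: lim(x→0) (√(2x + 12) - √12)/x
This is a standard limit.

Factor or rationalize the expression:
  lim(x→0) (√(2x + 12) - √12)/x = sqrt(3)/6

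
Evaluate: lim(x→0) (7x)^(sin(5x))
This is an exponential indeterminate form.

For exponential indeterminate forms, take the natural log:
  Let L = lim(x→0) (7x)^(sin(5x))
  Then ln(L) = lim(x→0) [exponent × ln(base)]
  Evaluate using L'Hôpital or standard limits, then exponentiate.
  L = 1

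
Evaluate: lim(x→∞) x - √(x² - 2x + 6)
This is an ∞-∞ indeterminate form.

Combine fractions or rationalize to convert ∞-∞ to 0/0 form:
  lim(x→∞) x - √(x² - 2x + 6) = 1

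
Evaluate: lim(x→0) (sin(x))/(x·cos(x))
This is a 0/0 indeterminate form.

Apply L'Hôpital's rule: differentiate numerator and denominator separately.
  f(x) = sin(x)   ⇒   f'(x) = cos(x)
  g(x) = x·cos(x)   ⇒   g'(x) = -x·sin(x) + cos(x)
  lim(x→0) f'(x)/g'(x) = lim(x→0) (cos(x))/(-x·sin(x) + cos(x))
  = 1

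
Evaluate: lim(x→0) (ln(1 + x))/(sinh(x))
This is a 0/0 indeterminate form.

Apply L'Hôpital's rule: differentiate numerator and denominator separately.
  f(x) = ln(x + 1)   ⇒   f'(x) = 1/(x + 1)
  g(x) = sinh(x)   ⇒   g'(x) = cosh(x)
  lim(x→0) f'(x)/g'(x) = lim(x→0) (1/(x + 1))/(cosh(x))
  = 1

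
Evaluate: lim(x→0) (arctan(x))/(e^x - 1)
This is a 0/0 indeterminate form.

Apply L'Hôpital's rule: differentiate numerator and denominator separately.
  f(x) = atan(x)   ⇒   f'(x) = 1/(x^2 + 1)
  g(x) = e^(x) - 1   ⇒   g'(x) = e^(x)
  lim(x→0) f'(x)/g'(x) = lim(x→0) (1/(x^2 + 1))/(e^(x))
  = 1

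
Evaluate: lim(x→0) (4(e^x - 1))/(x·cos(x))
This is a 0/0 indeterminate form.

Apply L'Hôpital's rule: differentiate numerator and denominator separately.
  f(x) = 4·e^(x) - 4   ⇒   f'(x) = 4·e^(x)
  g(x) = x·cos(x)   ⇒   g'(x) = -x·sin(x) + cos(x)
  lim(x→0) f'(x)/g'(x) = lim(x→0) (4·e^(x))/(-x·sin(x) + cos(x))
  = 4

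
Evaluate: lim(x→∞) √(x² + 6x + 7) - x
This is an ∞-∞ indeterminate form.

Combine fractions or rationalize to convert ∞-∞ to 0/0 form:
  lim(x→∞) √(x² + 6x + 7) - x = 3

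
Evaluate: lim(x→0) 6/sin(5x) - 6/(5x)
This is an ∞-∞ indeterminate form.

Combine fractions or rationalize to convert ∞-∞ to 0/0 form:
  lim(x→0) 6/sin(5x) - 6/(5x) = 0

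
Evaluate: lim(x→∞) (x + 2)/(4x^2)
This is an ∞/∞ indeterminate form.

Apply L'Hôpital's rule: differentiate numerator and denominator separately.
  f(x) = x + 2   ⇒   f'(x) = 1
  g(x) = 4·x^2   ⇒   g'(x) = 8·x
  lim(x→∞) f'(x)/g'(x) = lim(x→∞) (1)/(8·x)
  = 0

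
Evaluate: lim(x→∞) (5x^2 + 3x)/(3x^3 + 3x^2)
This is an ∞/∞ indeterminate form.

Apply L'Hôpital's rule: differentiate numerator and denominator separately.
  f(x) = 5·x^2 + 3·x   ⇒   f'(x) = 10·x + 3
  g(x) = 3·x^3 + 3·x^2   ⇒   g'(x) = 9·x^2 + 6·x
  lim(x→∞) f'(x)/g'(x) = lim(x→∞) (10·x + 3)/(9·x^2 + 6·x)
  = 0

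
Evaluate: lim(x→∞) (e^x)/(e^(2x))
This is an ∞/∞ indeterminate form.

Apply L'Hôpital's rule: differentiate numerator and denominator separately.
  f(x) = e^(x)   ⇒   f'(x) = e^(x)
  g(x) = e^(2·x)   ⇒   g'(x) = 2·e^(2·x)
  lim(x→∞) f'(x)/g'(x) = lim(x→∞) (e^(x))/(2·e^(2·x))
  = 0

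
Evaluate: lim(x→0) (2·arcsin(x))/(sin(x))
This is a 0/0 indeterminate form.

Apply L'Hôpital's rule: differentiate numerator and denominator separately.
  f(x) = 2·asin(x)   ⇒   f'(x) = 2/sqrt(1 - x^2)
  g(x) = sin(x)   ⇒   g'(x) = cos(x)
  lim(x→0) f'(x)/g'(x) = lim(x→0) (2/sqrt(1 - x^2))/(cos(x))
  = 2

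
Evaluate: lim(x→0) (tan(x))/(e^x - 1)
This is a 0/0 indeterminate form.

Apply L'Hôpital's rule: differentiate numerator and denominator separately.
  f(x) = tan(x)   ⇒   f'(x) = tan(x)^2 + 1
  g(x) = e^(x) - 1   ⇒   g'(x) = e^(x)
  lim(x→0) f'(x)/g'(x) = lim(x→0) (tan(x)^2 + 1)/(e^(x))
  = 1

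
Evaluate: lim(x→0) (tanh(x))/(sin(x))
This is a 0/0 indeterminate form.

Apply L'Hôpital's rule: differentiate numerator and denominator separately.
  f(x) = tanh(x)   ⇒   f'(x) = 1 - tanh(x)^2
  g(x) = sin(x)   ⇒   g'(x) = cos(x)
  lim(x→0) f'(x)/g'(x) = lim(x→0) (1 - tanh(x)^2)/(cos(x))
  = 1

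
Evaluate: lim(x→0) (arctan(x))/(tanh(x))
This is a 0/0 indeterminate form.

Apply L'Hôpital's rule: differentiate numerator and denominator separately.
  f(x) = atan(x)   ⇒   f'(x) = 1/(x^2 + 1)
  g(x) = tanh(x)   ⇒   g'(x) = 1 - tanh(x)^2
  lim(x→0) f'(x)/g'(x) = lim(x→0) (1/(x^2 + 1))/(1 - tanh(x)^2)
  = 1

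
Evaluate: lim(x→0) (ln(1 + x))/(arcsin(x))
This is a 0/0 indeterminate form.

Apply L'Hôpital's rule: differentiate numerator and denominator separately.
  f(x) = ln(x + 1)   ⇒   f'(x) = 1/(x + 1)
  g(x) = asin(x)   ⇒   g'(x) = 1/sqrt(1 - x^2)
  lim(x→0) f'(x)/g'(x) = lim(x→0) (1/(x + 1))/(1/sqrt(1 - x^2))
  = 1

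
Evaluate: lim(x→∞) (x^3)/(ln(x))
This is an ∞/∞ indeterminate form.

Apply L'Hôpital's rule: differentiate numerator and denominator separately.
  f(x) = x^3   ⇒   f'(x) = 3·x^2
  g(x) = ln(x)   ⇒   g'(x) = 1/x
  lim(x→∞) f'(x)/g'(x) = lim(x→∞) (3·x^2)/(1/x)
  = ∞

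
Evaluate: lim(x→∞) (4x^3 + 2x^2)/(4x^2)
This is an ∞/∞ indeterminate form.

Apply L'Hôpital's rule: differentiate numerator and denominator separately.
  f(x) = 4·x^3 + 2·x^2   ⇒   f'(x) = 12·x^2 + 4·x
  g(x) = 4·x^2   ⇒   g'(x) = 8·x
  lim(x→∞) f'(x)/g'(x) = lim(x→∞) (12·x^2 + 4·x)/(8·x)
  = ∞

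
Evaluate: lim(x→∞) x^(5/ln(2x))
This is an exponential indeterminate form.

For exponential indeterminate forms, take the natural log:
  Let L = lim(x→∞) x^(5/ln(2x))
  Then ln(L) = lim(x→∞) [exponent × ln(base)]
  Evaluate using L'Hôpital or standard limits, then exponentiate.
  L = e^(5)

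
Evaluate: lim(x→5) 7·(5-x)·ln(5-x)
This is a 0·∞ indeterminate form.

Rewrite 0·∞ as a quotient (0/0 or ∞/∞ form), then apply L'Hôpital's rule:
  lim(x→5) 7·(5-x)·ln(5-x) = 0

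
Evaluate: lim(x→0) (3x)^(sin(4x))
This is an exponential indeterminate form.

For exponential indeterminate forms, take the natural log:
  Let L = lim(x→0) (3x)^(sin(4x))
  Then ln(L) = lim(x→0) [exponent × ln(base)]
  Evaluate using L'Hôpital or standard limits, then exponentiate.
  L = 1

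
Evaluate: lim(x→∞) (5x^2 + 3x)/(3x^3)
This is an ∞/∞ indeterminate form.

Apply L'Hôpital's rule: differentiate numerator and denominator separately.
  f(x) = 5·x^2 + 3·x   ⇒   f'(x) = 10·x + 3
  g(x) = 3·x^3   ⇒   g'(x) = 9·x^2
  lim(x→∞) f'(x)/g'(x) = lim(x→∞) (10·x + 3)/(9·x^2)
  = 0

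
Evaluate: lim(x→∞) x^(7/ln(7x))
This is an exponential indeterminate form.

For exponential indeterminate forms, take the natural log:
  Let L = lim(x→∞) x^(7/ln(7x))
  Then ln(L) = lim(x→∞) [exponent × ln(base)]
  Evaluate using L'Hôpital or standard limits, then exponentiate.
  L = e^(7)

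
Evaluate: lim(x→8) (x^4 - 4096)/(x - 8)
This is a standard limit.

Factor or rationalize the expression:
  lim(x→8) (x^4 - 4096)/(x - 8) = 2048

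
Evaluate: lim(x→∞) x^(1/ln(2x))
This is an exponential indeterminate form.

For exponential indeterminate forms, take the natural log:
  Let L = lim(x→∞) x^(1/ln(2x))
  Then ln(L) = lim(x→∞) [exponent × ln(base)]
  Evaluate using L'Hôpital or standard limits, then exponentiate.
  L = e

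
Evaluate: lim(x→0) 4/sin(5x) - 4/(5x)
This is an ∞-∞ indeterminate form.

Combine fractions or rationalize to convert ∞-∞ to 0/0 form:
  lim(x→0) 4/sin(5x) - 4/(5x) = 0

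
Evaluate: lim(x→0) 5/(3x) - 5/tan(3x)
This is an ∞-∞ indeterminate form.

Combine fractions or rationalize to convert ∞-∞ to 0/0 form:
  lim(x→0) 5/(3x) - 5/tan(3x) = 0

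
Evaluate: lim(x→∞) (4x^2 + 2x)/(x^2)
This is an ∞/∞ indeterminate form.

Apply L'Hôpital's rule: differentiate numerator and denominator separately.
  f(x) = 4·x^2 + 2·x   ⇒   f'(x) = 8·x + 2
  g(x) = x^2   ⇒   g'(x) = 2·x
  lim(x→∞) f'(x)/g'(x) = lim(x→∞) (8·x + 2)/(2·x)
  = 4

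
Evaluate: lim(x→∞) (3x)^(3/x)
This is an exponential indeterminate form.

For exponential indeterminate forms, take the natural log:
  Let L = lim(x→∞) (3x)^(3/x)
  Then ln(L) = lim(x→∞) [exponent × ln(base)]
  Evaluate using L'Hôpital or standard limits, then exponentiate.
  L = 1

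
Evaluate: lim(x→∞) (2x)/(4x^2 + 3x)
This is an ∞/∞ indeterminate form.

Apply L'Hôpital's rule: differentiate numerator and denominator separately.
  f(x) = 2·x   ⇒   f'(x) = 2
  g(x) = 4·x^2 + 3·x   ⇒   g'(x) = 8·x + 3
  lim(x→∞) f'(x)/g'(x) = lim(x→∞) (2)/(8·x + 3)
  = 0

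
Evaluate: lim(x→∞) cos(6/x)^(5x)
This is an exponential indeterminate form.

For exponential indeterminate forms, take the natural log:
  Let L = lim(x→∞) cos(6/x)^(5x)
  Then ln(L) = lim(x→∞) [exponent × ln(base)]
  Evaluate using L'Hôpital or standard limits, then exponentiate.
  L = 1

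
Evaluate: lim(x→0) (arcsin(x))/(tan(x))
This is a 0/0 indeterminate form.

Apply L'Hôpital's rule: differentiate numerator and denominator separately.
  f(x) = asin(x)   ⇒   f'(x) = 1/sqrt(1 - x^2)
  g(x) = tan(x)   ⇒   g'(x) = tan(x)^2 + 1
  lim(x→0) f'(x)/g'(x) = lim(x→0) (1/sqrt(1 - x^2))/(tan(x)^2 + 1)
  = 1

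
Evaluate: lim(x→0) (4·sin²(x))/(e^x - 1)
This is a 0/0 indeterminate form.

Apply L'Hôpital's rule: differentiate numerator and denominator separately.
  f(x) = 4·sin(x)^2   ⇒   f'(x) = 8·sin(x)·cos(x)
  g(x) = e^(x) - 1   ⇒   g'(x) = e^(x)
  lim(x→0) f'(x)/g'(x) = lim(x→0) (8·sin(x)·cos(x))/(e^(x))
  = 0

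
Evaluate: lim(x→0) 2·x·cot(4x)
This is a 0·∞ indeterminate form.

Rewrite 0·∞ as a quotient (0/0 or ∞/∞ form), then apply L'Hôpital's rule:
  lim(x→0) 2·x·cot(4x) = 1/2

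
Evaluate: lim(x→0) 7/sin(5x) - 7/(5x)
This is an ∞-∞ indeterminate form.

Combine fractions or rationalize to convert ∞-∞ to 0/0 form:
  lim(x→0) 7/sin(5x) - 7/(5x) = 0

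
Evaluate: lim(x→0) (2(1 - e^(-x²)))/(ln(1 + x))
This is a 0/0 indeterminate form.

Apply L'Hôpital's rule: differentiate numerator and denominator separately.
  f(x) = 2 - 2·e^(-x^2)   ⇒   f'(x) = 4·x·e^(-x^2)
  g(x) = ln(x + 1)   ⇒   g'(x) = 1/(x + 1)
  lim(x→0) f'(x)/g'(x) = lim(x→0) (4·x·e^(-x^2))/(1/(x + 1))
  = 0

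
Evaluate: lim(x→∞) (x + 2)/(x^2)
This is an ∞/∞ indeterminate form.

Apply L'Hôpital's rule: differentiate numerator and denominator separately.
  f(x) = x + 2   ⇒   f'(x) = 1
  g(x) = x^2   ⇒   g'(x) = 2·x
  lim(x→∞) f'(x)/g'(x) = lim(x→∞) (1)/(2·x)
  = 0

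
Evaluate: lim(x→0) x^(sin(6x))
This is an exponential indeterminate form.

For exponential indeterminate forms, take the natural log:
  Let L = lim(x→0) x^(sin(6x))
  Then ln(L) = lim(x→0) [exponent × ln(base)]
  Evaluate using L'Hôpital or standard limits, then exponentiate.
  L = 1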